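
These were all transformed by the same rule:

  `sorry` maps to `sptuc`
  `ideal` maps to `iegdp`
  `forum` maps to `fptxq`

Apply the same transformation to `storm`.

suquq

In sorry: s→s is +0, o→p is +1, r→t is +2, r→u is +3 — the shift increases by 1 each position. Letter i (0-indexed) is shifted by i+0, so successive shifts are 0, 1, 2, ….
On storm: s+0=s, t+1=u, o+2=q, r+3=u, m+4=q.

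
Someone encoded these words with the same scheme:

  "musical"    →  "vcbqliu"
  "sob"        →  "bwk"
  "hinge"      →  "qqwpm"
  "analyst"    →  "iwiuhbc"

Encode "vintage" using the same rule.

eqwcipm

The rule splits by letter class: vowels +8, consonants +9.
On vintage: v(cons)+9=e, i(vowel)+8=q, n(cons)+9=w, t(cons)+9=c, a(vowel)+8=i, g(cons)+9=p, e(vowel)+8=m.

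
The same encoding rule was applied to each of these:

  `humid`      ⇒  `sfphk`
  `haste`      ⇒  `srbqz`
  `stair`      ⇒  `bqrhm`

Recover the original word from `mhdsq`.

h(7)→s(18) and u(20)→f(5) fit y≡15x+17 (mod 26); the inverse of 15 mod 26 is 7. This is an affine cipher: with a=0,…,z=25, each position x becomes (15x+17) mod 26.
Reversing it on mhdsq: m(12)→7·(12−17)≡17=r; h(7)→7·(7−17)≡8=i; d(3)→7·(3−17)≡6=g; s(18)→7·(18−17)≡7=h; q(16)→7·(16−17)≡19=t (all mod 26).

right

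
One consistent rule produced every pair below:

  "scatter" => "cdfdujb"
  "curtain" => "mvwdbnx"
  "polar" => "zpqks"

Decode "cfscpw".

Shifts by position in scatter: pos 0: s→c (+10), pos 1: c→d (+1), pos 2: a→f (+5), pos 3: t→d (+10), pos 4: t→u (+1), pos 5: e→j (+5) — repeating every 3. It's a Vigenère-style cipher with numeric key [10,1,5]: position i shifts by key[i mod 3].
Decoding cfscpw: c−10=s, f−1=e, s−5=n, c−10=s, p−1=o, w−5=r.

sensor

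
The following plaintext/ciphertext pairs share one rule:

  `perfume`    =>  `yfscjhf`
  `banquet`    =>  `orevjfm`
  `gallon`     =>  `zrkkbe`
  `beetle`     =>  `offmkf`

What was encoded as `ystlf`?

price

p(15)→y(24) and e(4)→f(5) fit y≡23x+17 (mod 26); the inverse of 23 mod 26 is 17. Treating letters as 0–25, the rule is x ↦ 23x + 17 (mod 26).
Decoding ystlf: y(24)→17·(24−17)≡15=p; s(18)→17·(18−17)≡17=r; t(19)→17·(19−17)≡8=i; l(11)→17·(11−17)≡2=c; f(5)→17·(5−17)≡4=e (all mod 26).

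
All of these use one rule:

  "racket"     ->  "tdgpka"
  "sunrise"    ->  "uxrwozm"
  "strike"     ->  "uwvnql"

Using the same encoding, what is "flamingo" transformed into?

hoerouox

In racket: r→t is +2, a→d is +3, c→g is +4, k→p is +5 — the shift increases by 1 each position. Letter i (0-indexed) is shifted by i+2, so successive shifts are 2, 3, 4, ….
On flamingo: f+2=h, l+3=o, a+4=e, m+5=r, i+6=o, n+7=u, g+8=o, o+9=x.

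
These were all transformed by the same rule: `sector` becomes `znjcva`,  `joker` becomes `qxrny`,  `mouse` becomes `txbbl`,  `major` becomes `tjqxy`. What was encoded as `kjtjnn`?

Shifts by position in sector: pos 0: s→z (+7), pos 1: e→n (+9), pos 2: c→j (+7), pos 3: t→c (+9) — repeating every 2. A repeating key of period 2 is used — shifts +7, +9 over and over.
Undoing it on kjtjnn: k−7=d, j−9=a, t−7=m, j−9=a, n−7=g, n−9=e.

damage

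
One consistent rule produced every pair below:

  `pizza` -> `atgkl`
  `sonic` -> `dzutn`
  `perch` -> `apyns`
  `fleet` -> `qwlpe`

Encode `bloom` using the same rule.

mwvzx

Shifts by position in pizza: pos 0: p→a (+11), pos 1: i→t (+11), pos 2: z→g (+7), pos 3: z→k (+11), pos 4: a→l (+11) — repeating every 3. The shifts repeat in a cycle of length 3: positions 0,1,… shift by +11, +11, +7, then the pattern repeats.
For bloom: b+11=m, l+11=w, o+7=v, o+11=z, m+11=x.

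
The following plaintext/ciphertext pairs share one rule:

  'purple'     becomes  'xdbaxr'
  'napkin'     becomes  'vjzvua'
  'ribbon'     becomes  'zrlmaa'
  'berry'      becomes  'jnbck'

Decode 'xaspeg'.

priest

In purple: p→x is +8, u→d is +9, r→b is +10, p→a is +11 — the shift increases by 1 each position. The shift increases by 1 at each position, starting from +8: 8, 9, 10, ….
Undoing it on xaspeg: x−8=p, a−9=r, s−10=i, p−11=e, e−12=s, g−13=t.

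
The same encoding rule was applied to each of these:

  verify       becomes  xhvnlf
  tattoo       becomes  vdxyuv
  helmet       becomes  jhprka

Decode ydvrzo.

Each letter shifts forward by (position + 2), i.e. 2, 3, 4, … — the shift grows by one for each successive letter.
Reversing it on ydvrzo: y−2=w, d−3=a, v−4=r, r−5=m, z−6=t, o−7=h.

warmth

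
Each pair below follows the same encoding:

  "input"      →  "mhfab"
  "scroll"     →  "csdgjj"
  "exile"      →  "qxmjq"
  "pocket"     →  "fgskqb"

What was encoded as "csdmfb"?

i(8)→m(12) and n(13)→h(7) fit y≡25x+20 (mod 26); the inverse of 25 mod 26 is 25. This is an affine cipher: with a=0,…,z=25, each position x becomes (25x+20) mod 26.
Undoing it on csdmfb: c(2)→25·(2−20)≡18=s; s(18)→25·(18−20)≡2=c; d(3)→25·(3−20)≡17=r; m(12)→25·(12−20)≡8=i; f(5)→25·(5−20)≡15=p; b(1)→25·(1−20)≡19=t (all mod 26).

script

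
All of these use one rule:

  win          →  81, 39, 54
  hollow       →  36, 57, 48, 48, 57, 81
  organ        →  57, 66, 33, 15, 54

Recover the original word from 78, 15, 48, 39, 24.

valid

w(#23)→81 and i(#9)→39: differences scale by 3, so n = 3·pos + 12. The formula is n = 3×(alphabet index, a=1) + 12.
Undoing it on 78, 15, 48, 39, 24: 78→(78−12)÷3=22=v, 15→(15−12)÷3=1=a, 48→(48−12)÷3=12=l, 39→(39−12)÷3=9=i, 24→(24−12)÷3=4=d.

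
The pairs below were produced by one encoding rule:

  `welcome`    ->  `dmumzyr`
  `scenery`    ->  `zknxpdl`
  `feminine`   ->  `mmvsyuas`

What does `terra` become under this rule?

In welcome: w→d is +7, e→m is +8, l→u is +9, c→m is +10 — the shift increases by 1 each position. The shift increases by 1 at each position, starting from +7: 7, 8, 9, ….
For terra: t+7=a, e+8=m, r+9=a, r+10=b, a+11=l.

amabl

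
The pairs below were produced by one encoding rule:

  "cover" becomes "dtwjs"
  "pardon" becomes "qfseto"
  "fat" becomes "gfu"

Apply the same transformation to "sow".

The rule splits by letter class: vowels +5, consonants +1.
On sow: s(cons)+1=t, o(vowel)+5=t, w(cons)+1=x.

ttx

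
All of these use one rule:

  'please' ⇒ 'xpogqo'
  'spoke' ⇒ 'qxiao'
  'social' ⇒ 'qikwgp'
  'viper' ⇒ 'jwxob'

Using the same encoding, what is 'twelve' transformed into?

fyopjo

p(15)→x(23) and l(11)→p(15) fit y≡15x+6 (mod 26); the inverse of 15 mod 26 is 7. Each letter's alphabet position (a=0..z=25) is mapped through 15·x+6 mod 26 — an affine cipher.
On twelve: t(19)→15·19+6≡5=f; w(22)→15·22+6≡24=y; e(4)→15·4+6≡14=o; l(11)→15·11+6≡15=p; v(21)→15·21+6≡9=j; e(4)→15·4+6≡14=o (all mod 26).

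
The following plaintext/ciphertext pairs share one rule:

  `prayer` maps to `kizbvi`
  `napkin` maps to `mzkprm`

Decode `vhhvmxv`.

essence

Each letter is replaced by its mirror in the alphabet: a↔z, b↔y, c↔x, and so on (the Atbash cipher).
Reversing it on vhhvmxv: v↔e, h↔s, h↔s, v↔e, m↔n, x↔c, v↔e.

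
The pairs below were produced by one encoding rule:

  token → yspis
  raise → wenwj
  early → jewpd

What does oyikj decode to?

The shifts repeat in a cycle of length 2: positions 0,1,… shift by +5, +4, then the pattern repeats.
Undoing it on oyikj: o−5=j, y−4=u, i−5=d, k−4=g, j−5=e.

judge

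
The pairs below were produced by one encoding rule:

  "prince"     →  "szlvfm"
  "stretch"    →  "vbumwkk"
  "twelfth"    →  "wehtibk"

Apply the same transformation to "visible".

The shifts repeat in a cycle of length 2: positions 0,1,… shift by +3, +8, then the pattern repeats.
Applying it to visible: v+3=y, i+8=q, s+3=v, i+8=q, b+3=e, l+8=t, e+3=h.

yqvqeth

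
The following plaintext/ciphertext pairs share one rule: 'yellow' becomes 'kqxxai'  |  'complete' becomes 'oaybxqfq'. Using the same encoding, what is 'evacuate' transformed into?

qhmogmfq

This is a Caesar cipher with shift 12.
Applying it to evacuate: e+12=q, v+12=h, a+12=m, c+12=o, u+12=g, a+12=m, t+12=f, e+12=q.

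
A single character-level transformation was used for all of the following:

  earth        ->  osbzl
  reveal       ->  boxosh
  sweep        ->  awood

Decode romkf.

begin

Treating letters as 0–25, the rule is x ↦ 25x + 18 (mod 26).
Reversing it on romkf: r(17)→25·(17−18)≡1=b; o(14)→25·(14−18)≡4=e; m(12)→25·(12−18)≡6=g; k(10)→25·(10−18)≡8=i; f(5)→25·(5−18)≡13=n (all mod 26).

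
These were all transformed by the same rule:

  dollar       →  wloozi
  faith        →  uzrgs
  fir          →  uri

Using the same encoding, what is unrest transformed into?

fmivhg

Each letter is replaced by its mirror in the alphabet: a↔z, b↔y, c↔x, and so on (the Atbash cipher).
Applying it to unrest: u↔f, n↔m, r↔i, e↔v, s↔h, t↔g.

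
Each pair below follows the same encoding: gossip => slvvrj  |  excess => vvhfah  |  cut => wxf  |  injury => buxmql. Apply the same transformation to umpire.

hulspx

The output letters match the input read backwards, each shifted +3: gossip reversed is pissog. The word is reversed, then every letter is shifted forward by 3.
For umpire: reverse → eripmu; then shift: e+3=h, r+3=u, i+3=l, p+3=s, m+3=p, u+3=x.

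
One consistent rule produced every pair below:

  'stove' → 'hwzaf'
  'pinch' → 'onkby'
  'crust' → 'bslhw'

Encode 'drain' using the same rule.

qsxnk

s(18)→h(7) and t(19)→w(22) fit y≡15x+23 (mod 26); the inverse of 15 mod 26 is 7. Each letter's alphabet position (a=0..z=25) is mapped through 15·x+23 mod 26 — an affine cipher.
For drain: d(3)→15·3+23≡16=q; r(17)→15·17+23≡18=s; a(0)→15·0+23≡23=x; i(8)→15·8+23≡13=n; n(13)→15·13+23≡10=k (all mod 26).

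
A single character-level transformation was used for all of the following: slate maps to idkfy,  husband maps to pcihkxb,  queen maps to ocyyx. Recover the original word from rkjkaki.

Each letter's alphabet position (a=0..z=25) is mapped through 23·x+10 mod 26 — an affine cipher.
Undoing it on rkjkaki: r(17)→17·(17−10)≡15=p; k(10)→17·(10−10)≡0=a; j(9)→17·(9−10)≡9=j; k(10)→17·(10−10)≡0=a; a(0)→17·(0−10)≡12=m; k(10)→17·(10−10)≡0=a; i(8)→17·(8−10)≡18=s (all mod 26).

pajamas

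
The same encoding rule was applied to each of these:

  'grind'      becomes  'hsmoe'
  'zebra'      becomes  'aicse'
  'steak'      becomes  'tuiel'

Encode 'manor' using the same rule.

neoss

Two shifts are in play — +4 for a/e/i/o/u, +1 for every other letter.
Applying it to manor: m(cons)+1=n, a(vowel)+4=e, n(cons)+1=o, o(vowel)+4=s, r(cons)+1=s.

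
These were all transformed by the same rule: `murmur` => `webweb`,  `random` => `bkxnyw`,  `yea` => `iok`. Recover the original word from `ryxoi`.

honey

Compare letters: m→w is +10, u→e is +10, r→b is +10 — a constant shift. It's a constant shift of +10 (ROT10).
Undoing it on ryxoi: r−10=h, y−10=o, x−10=n, o−10=e, i−10=y.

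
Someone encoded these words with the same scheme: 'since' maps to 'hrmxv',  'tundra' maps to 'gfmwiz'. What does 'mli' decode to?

nor

Each letter is replaced by its mirror in the alphabet: a↔z, b↔y, c↔x, and so on (the Atbash cipher).
Undoing it on mli: m↔n, l↔o, i↔r.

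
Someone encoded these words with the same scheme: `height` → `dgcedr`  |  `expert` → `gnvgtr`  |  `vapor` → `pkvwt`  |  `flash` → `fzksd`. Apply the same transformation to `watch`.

okrid

h(7)→d(3) and e(4)→g(6) fit y≡25x+10 (mod 26); the inverse of 25 mod 26 is 25. Treating letters as 0–25, the rule is x ↦ 25x + 10 (mod 26).
Applying it to watch: w(22)→25·22+10≡14=o; a(0)→25·0+10≡10=k; t(19)→25·19+10≡17=r; c(2)→25·2+10≡8=i; h(7)→25·7+10≡3=d (all mod 26).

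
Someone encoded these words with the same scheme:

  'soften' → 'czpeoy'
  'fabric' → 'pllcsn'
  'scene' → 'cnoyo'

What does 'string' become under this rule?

Shifts by position in soften: pos 0: s→c (+10), pos 1: o→z (+11), pos 2: f→p (+10), pos 3: t→e (+11) — repeating every 2. It's a Vigenère-style cipher with numeric key [10,11]: position i shifts by key[i mod 2].
On string: s+10=c, t+11=e, r+10=b, i+11=t, n+10=x, g+11=r.

cebtxr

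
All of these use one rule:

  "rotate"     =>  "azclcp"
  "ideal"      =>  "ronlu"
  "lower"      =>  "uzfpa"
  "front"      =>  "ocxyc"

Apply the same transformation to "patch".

ylcnq

A repeating key of period 2 is used — shifts +9, +11 over and over.
On patch: p+9=y, a+11=l, t+9=c, c+11=n, h+9=q.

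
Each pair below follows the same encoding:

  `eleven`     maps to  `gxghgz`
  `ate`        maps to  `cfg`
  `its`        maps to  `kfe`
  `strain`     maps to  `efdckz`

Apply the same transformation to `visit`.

hkekf

The shift depends on letter class: consonant l→x is +12, but vowel e→g is +2. The rule splits by letter class: vowels +2, consonants +12.
Applying it to visit: v(cons)+12=h, i(vowel)+2=k, s(cons)+12=e, i(vowel)+2=k, t(cons)+12=f.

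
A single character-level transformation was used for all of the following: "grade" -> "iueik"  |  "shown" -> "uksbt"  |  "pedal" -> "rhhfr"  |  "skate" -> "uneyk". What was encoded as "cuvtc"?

arrow

Letter i (0-indexed) is shifted by i+2, so successive shifts are 2, 3, 4, ….
Undoing it on cuvtc: c−2=a, u−3=r, v−4=r, t−5=o, c−6=w.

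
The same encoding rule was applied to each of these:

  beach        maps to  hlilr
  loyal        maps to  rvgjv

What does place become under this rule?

In beach: b→h is +6, e→l is +7, a→i is +8, c→l is +9 — the shift increases by 1 each position. Letter i (0-indexed) is shifted by i+6, so successive shifts are 6, 7, 8, ….
For place: p+6=v, l+7=s, a+8=i, c+9=l, e+10=o.

vsilo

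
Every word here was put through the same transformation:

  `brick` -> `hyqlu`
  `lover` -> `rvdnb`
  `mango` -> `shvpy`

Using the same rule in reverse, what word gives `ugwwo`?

In brick: b→h is +6, r→y is +7, i→q is +8, c→l is +9 — the shift increases by 1 each position. The shift increases by 1 at each position, starting from +6: 6, 7, 8, ….
Reversing it on ugwwo: u−6=o, g−7=z, w−8=o, w−9=n, o−10=e.

ozone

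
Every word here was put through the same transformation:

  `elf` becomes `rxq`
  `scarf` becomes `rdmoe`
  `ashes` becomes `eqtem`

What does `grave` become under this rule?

Two steps: reverse the string, then apply a Caesar shift of +12.
On grave: reverse → evarg; then shift: e+12=q, v+12=h, a+12=m, r+12=d, g+12=s.

qhmds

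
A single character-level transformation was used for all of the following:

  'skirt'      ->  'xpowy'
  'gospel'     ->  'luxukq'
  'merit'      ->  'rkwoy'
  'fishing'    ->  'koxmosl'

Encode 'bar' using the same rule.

Vowels shift forward by 6 and consonants shift forward by 5.
On bar: b(cons)+5=g, a(vowel)+6=g, r(cons)+5=w.

ggw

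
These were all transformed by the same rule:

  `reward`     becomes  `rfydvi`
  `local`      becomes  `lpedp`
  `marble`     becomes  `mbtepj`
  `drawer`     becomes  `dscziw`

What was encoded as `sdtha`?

screw

In reward: r→r is +0, e→f is +1, w→y is +2, a→d is +3 — the shift increases by 1 each position. The shift increases by 1 at each position, starting from +0: 0, 1, 2, ….
Reversing it on sdtha: s−0=s, d−1=c, t−2=r, h−3=e, a−4=w.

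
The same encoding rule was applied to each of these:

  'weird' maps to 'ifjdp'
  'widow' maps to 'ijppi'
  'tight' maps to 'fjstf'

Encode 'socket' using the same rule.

epowff

The shift depends on letter class: consonant w→i is +12, but vowel e→f is +1. Two shifts are in play — +1 for a/e/i/o/u, +12 for every other letter.
Applying it to socket: s(cons)+12=e, o(vowel)+1=p, c(cons)+12=o, k(cons)+12=w, e(vowel)+1=f, t(cons)+12=f.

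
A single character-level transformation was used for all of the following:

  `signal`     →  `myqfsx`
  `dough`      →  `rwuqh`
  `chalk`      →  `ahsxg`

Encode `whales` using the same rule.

chsxim

s(18)→m(12) and i(8)→y(24) fit y≡17x+18 (mod 26); the inverse of 17 mod 26 is 23. Treating letters as 0–25, the rule is x ↦ 17x + 18 (mod 26).
On whales: w(22)→17·22+18≡2=c; h(7)→17·7+18≡7=h; a(0)→17·0+18≡18=s; l(11)→17·11+18≡23=x; e(4)→17·4+18≡8=i; s(18)→17·18+18≡12=m (all mod 26).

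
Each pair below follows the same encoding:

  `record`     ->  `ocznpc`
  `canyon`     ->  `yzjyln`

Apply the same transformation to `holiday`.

jlotwzs

The output letters match the input read backwards, each shifted +11: record reversed is drocer. The word is reversed, then every letter is shifted forward by 11.
On holiday: reverse → yadiloh; then shift: y+11=j, a+11=l, d+11=o, i+11=t, l+11=w, o+11=z, h+11=s.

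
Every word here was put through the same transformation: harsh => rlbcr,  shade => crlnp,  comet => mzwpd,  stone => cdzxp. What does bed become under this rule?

lpn

The rule splits by letter class: vowels +11, consonants +10.
For bed: b(cons)+10=l, e(vowel)+11=p, d(cons)+10=n.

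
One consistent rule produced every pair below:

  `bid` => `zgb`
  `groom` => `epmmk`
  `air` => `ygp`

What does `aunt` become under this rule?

Compare letters: b→z is +24, i→g is +24, d→b is +24 — a constant shift. It's a constant shift of +24 (ROT24).
Applying it to aunt: a+24=y, u+24=s, n+24=l, t+24=r.

yslr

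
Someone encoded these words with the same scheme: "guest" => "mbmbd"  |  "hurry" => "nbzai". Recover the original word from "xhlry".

In guest: g→m is +6, u→b is +7, e→m is +8, s→b is +9 — the shift increases by 1 each position. Each letter shifts forward by (position + 6), i.e. 6, 7, 8, … — the shift grows by one for each successive letter.
Reversing it on xhlry: x−6=r, h−7=a, l−8=d, r−9=i, y−10=o.

radio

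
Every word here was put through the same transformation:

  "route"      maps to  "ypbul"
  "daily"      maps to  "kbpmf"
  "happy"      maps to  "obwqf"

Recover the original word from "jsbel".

Shifts by position in route: pos 0: r→y (+7), pos 1: o→p (+1), pos 2: u→b (+7), pos 3: t→u (+1) — repeating every 2. A repeating key of period 2 is used — shifts +7, +1 over and over.
Reversing it on jsbel: j−7=c, s−1=r, b−7=u, e−1=d, l−7=e.

crude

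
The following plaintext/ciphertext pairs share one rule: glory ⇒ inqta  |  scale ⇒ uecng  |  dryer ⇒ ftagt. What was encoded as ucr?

It's a constant shift of +2 (ROT2).
Undoing it on ucr: u−2=s, c−2=a, r−2=p.

sap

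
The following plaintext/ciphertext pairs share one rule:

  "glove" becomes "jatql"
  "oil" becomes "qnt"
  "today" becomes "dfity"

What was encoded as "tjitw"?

rodeo

The output letters match the input read backwards, each shifted +5: glove reversed is evolg. Read the word backwards and shift each letter +5.
Reversing it on tjitw: shift back: t−5=o, j−5=e, i−5=d, t−5=o, w−5=r → oedor; then reverse → rodeo.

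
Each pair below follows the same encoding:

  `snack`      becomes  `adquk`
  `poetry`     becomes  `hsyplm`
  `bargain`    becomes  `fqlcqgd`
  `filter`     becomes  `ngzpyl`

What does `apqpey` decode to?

s(18)→a(0) and n(13)→d(3) fit y≡15x+16 (mod 26); the inverse of 15 mod 26 is 7. This is an affine cipher: with a=0,…,z=25, each position x becomes (15x+16) mod 26.
Decoding apqpey: a(0)→7·(0−16)≡18=s; p(15)→7·(15−16)≡19=t; q(16)→7·(16−16)≡0=a; p(15)→7·(15−16)≡19=t; e(4)→7·(4−16)≡20=u; y(24)→7·(24−16)≡4=e (all mod 26).

statue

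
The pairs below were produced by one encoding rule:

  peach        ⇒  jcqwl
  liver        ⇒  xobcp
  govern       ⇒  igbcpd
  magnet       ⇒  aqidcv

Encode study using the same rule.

p(15)→j(9) and e(4)→c(2) fit y≡3x+16 (mod 26); the inverse of 3 mod 26 is 9. Each letter's alphabet position (a=0..z=25) is mapped through 3·x+16 mod 26 — an affine cipher.
Applying it to study: s(18)→3·18+16≡18=s; t(19)→3·19+16≡21=v; u(20)→3·20+16≡24=y; d(3)→3·3+16≡25=z; y(24)→3·24+16≡10=k (all mod 26).

svyzk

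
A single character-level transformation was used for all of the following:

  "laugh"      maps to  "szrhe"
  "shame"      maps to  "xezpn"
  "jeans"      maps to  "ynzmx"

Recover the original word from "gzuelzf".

l(11)→s(18) and a(0)→z(25) fit y≡23x+25 (mod 26); the inverse of 23 mod 26 is 17. Each letter's alphabet position (a=0..z=25) is mapped through 23·x+25 mod 26 — an affine cipher.
Reversing it on gzuelzf: g(6)→17·(6−25)≡15=p; z(25)→17·(25−25)≡0=a; u(20)→17·(20−25)≡19=t; e(4)→17·(4−25)≡7=h; l(11)→17·(11−25)≡22=w; z(25)→17·(25−25)≡0=a; f(5)→17·(5−25)≡24=y (all mod 26).

pathway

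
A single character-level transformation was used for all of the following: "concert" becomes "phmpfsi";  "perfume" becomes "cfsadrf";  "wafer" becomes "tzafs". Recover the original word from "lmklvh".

c(2)→p(15) and o(14)→h(7) fit y≡21x+25 (mod 26); the inverse of 21 mod 26 is 5. Treating letters as 0–25, the rule is x ↦ 21x + 25 (mod 26).
Reversing it on lmklvh: l(11)→5·(11−25)≡8=i; m(12)→5·(12−25)≡13=n; k(10)→5·(10−25)≡3=d; l(11)→5·(11−25)≡8=i; v(21)→5·(21−25)≡6=g; h(7)→5·(7−25)≡14=o (all mod 26).

indigo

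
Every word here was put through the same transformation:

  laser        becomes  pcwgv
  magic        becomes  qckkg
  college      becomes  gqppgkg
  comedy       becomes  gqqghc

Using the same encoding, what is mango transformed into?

The shift depends on letter class: consonant l→p is +4, but vowel a→c is +2. The rule splits by letter class: vowels +2, consonants +4.
For mango: m(cons)+4=q, a(vowel)+2=c, n(cons)+4=r, g(cons)+4=k, o(vowel)+2=q.

qcrkq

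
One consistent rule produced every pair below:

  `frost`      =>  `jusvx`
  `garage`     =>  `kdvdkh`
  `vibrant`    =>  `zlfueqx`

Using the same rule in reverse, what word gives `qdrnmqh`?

Shifts by position in frost: pos 0: f→j (+4), pos 1: r→u (+3), pos 2: o→s (+4), pos 3: s→v (+3) — repeating every 2. The shifts repeat in a cycle of length 2: positions 0,1,… shift by +4, +3, then the pattern repeats.
Decoding qdrnmqh: q−4=m, d−3=a, r−4=n, n−3=k, m−4=i, q−3=n, h−4=d.

mankind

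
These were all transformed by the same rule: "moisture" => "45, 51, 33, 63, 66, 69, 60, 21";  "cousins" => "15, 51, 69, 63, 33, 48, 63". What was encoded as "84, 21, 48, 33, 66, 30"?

m(#13)→45 and o(#15)→51: differences scale by 3, so n = 3·pos + 6. With a=1..z=26, the number is 3·pos + 6.
Undoing it on 84, 21, 48, 33, 66, 30: 84→(84−6)÷3=26=z, 21→(21−6)÷3=5=e, 48→(48−6)÷3=14=n, 33→(33−6)÷3=9=i, 66→(66−6)÷3=20=t, 30→(30−6)÷3=8=h.

zenith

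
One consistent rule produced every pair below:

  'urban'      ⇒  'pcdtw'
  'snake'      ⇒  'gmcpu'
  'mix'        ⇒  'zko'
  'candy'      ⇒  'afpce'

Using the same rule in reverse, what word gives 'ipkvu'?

The output letters match the input read backwards, each shifted +2: urban reversed is nabru. Read the word backwards and shift each letter +2.
Undoing it on ipkvu: shift back: i−2=g, p−2=n, k−2=i, v−2=t, u−2=s → gnits; then reverse → sting.

sting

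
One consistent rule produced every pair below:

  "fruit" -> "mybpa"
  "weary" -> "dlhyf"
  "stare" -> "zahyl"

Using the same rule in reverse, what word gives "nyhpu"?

Compare letters: f→m is +7, r→y is +7, u→b is +7 — a constant shift. Each letter is shifted forward by 7 in the alphabet (a Caesar shift of +7).
Decoding nyhpu: n−7=g, y−7=r, h−7=a, p−7=i, u−7=n.

grain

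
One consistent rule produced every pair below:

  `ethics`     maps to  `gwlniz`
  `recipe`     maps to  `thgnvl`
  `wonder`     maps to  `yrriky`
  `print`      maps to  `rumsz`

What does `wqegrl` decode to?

In ethics: e→g is +2, t→w is +3, h→l is +4, i→n is +5 — the shift increases by 1 each position. Each letter shifts forward by (position + 2), i.e. 2, 3, 4, … — the shift grows by one for each successive letter.
Reversing it on wqegrl: w−2=u, q−3=n, e−4=a, g−5=b, r−6=l, l−7=e.

unable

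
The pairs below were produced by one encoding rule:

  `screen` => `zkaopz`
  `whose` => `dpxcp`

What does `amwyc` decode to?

In screen: s→z is +7, c→k is +8, r→a is +9, e→o is +10 — the shift increases by 1 each position. Letter i (0-indexed) is shifted by i+7, so successive shifts are 7, 8, 9, ….
Undoing it on amwyc: a−7=t, m−8=e, w−9=n, y−10=o, c−11=r.

tenor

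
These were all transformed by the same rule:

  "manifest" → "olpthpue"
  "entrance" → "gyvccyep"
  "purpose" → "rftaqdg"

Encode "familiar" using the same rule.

hlotntcc

It's a Vigenère-style cipher with numeric key [2,11]: position i shifts by key[i mod 2].
On familiar: f+2=h, a+11=l, m+2=o, i+11=t, l+2=n, i+11=t, a+2=c, r+11=c.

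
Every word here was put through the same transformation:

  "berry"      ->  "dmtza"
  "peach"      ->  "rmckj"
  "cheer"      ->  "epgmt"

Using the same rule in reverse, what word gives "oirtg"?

Shifts by position in berry: pos 0: b→d (+2), pos 1: e→m (+8), pos 2: r→t (+2), pos 3: r→z (+8) — repeating every 2. A repeating key of period 2 is used — shifts +2, +8 over and over.
Reversing it on oirtg: o−2=m, i−8=a, r−2=p, t−8=l, g−2=e.

maple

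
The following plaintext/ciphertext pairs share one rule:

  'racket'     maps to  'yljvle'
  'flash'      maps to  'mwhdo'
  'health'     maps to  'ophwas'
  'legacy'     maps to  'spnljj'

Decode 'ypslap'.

Shifts by position in racket: pos 0: r→y (+7), pos 1: a→l (+11), pos 2: c→j (+7), pos 3: k→v (+11) — repeating every 2. A repeating key of period 2 is used — shifts +7, +11 over and over.
Reversing it on ypslap: y−7=r, p−11=e, s−7=l, l−11=a, a−7=t, p−11=e.

relate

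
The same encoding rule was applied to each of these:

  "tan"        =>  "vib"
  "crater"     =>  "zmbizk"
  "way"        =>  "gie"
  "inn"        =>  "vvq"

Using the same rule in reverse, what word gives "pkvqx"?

Read the word backwards and shift each letter +8.
Reversing it on pkvqx: shift back: p−8=h, k−8=c, v−8=n, q−8=i, x−8=p → hcnip; then reverse → pinch.

pinch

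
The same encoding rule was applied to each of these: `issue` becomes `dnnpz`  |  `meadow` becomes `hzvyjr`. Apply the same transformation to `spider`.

Compare letters: i→d is +21, s→n is +21, s→n is +21 — a constant shift. This is a Caesar cipher with shift 21.
Applying it to spider: s+21=n, p+21=k, i+21=d, d+21=y, e+21=z, r+21=m.

nkdyzm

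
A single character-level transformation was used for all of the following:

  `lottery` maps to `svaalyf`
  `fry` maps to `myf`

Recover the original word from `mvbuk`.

Compare letters: l→s is +7, o→v is +7, t→a is +7 — a constant shift. This is a Caesar cipher with shift 7.
Undoing it on mvbuk: m−7=f, v−7=o, b−7=u, u−7=n, k−7=d.

found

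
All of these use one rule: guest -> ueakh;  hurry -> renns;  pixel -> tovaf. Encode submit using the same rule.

g(6)→u(20) and u(20)→e(4) fit y≡23x+12 (mod 26); the inverse of 23 mod 26 is 17. This is an affine cipher: with a=0,…,z=25, each position x becomes (23x+12) mod 26.
For submit: s(18)→23·18+12≡10=k; u(20)→23·20+12≡4=e; b(1)→23·1+12≡9=j; m(12)→23·12+12≡2=c; i(8)→23·8+12≡14=o; t(19)→23·19+12≡7=h (all mod 26).

kejcoh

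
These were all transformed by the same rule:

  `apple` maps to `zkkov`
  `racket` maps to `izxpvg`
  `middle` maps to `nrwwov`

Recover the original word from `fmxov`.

uncle

Each letter is replaced by its mirror in the alphabet: a↔z, b↔y, c↔x, and so on (the Atbash cipher).
Undoing it on fmxov: f↔u, m↔n, x↔c, o↔l, v↔e.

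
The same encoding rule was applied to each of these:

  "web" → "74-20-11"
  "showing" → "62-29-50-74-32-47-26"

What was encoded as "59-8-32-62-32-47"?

raisin

w(#23)→74 and e(#5)→20: differences scale by 3, so n = 3·pos + 5. Each letter becomes 3×(its alphabet position, a=1..z=26) + 5.
Decoding 59-8-32-62-32-47: 59→(59−5)÷3=18=r, 8→(8−5)÷3=1=a, 32→(32−5)÷3=9=i, 62→(62−5)÷3=19=s, 32→(32−5)÷3=9=i, 47→(47−5)÷3=14=n.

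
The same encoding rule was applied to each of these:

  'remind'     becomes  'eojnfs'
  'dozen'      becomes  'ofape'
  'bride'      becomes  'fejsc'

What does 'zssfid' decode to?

The output letters match the input read backwards, each shifted +1: remind reversed is dnimer. Two steps: reverse the string, then apply a Caesar shift of +1.
Undoing it on zssfid: shift back: z−1=y, s−1=r, s−1=r, f−1=e, i−1=h, d−1=c → yrrehc; then reverse → cherry.

cherry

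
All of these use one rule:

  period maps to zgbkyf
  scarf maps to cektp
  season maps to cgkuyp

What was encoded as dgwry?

tempo

Shifts by position in period: pos 0: p→z (+10), pos 1: e→g (+2), pos 2: r→b (+10), pos 3: i→k (+2) — repeating every 2. A repeating key of period 2 is used — shifts +10, +2 over and over.
Reversing it on dgwry: d−10=t, g−2=e, w−10=m, r−2=p, y−10=o.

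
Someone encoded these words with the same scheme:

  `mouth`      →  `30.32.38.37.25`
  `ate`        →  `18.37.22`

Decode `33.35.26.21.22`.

m is letter #13 and maps to 30: an offset of 17. Letters become their 1-based position plus 17 (so a→18, b→19, …).
Undoing it on 33.35.26.21.22: 33→(33−17)÷1=16=p, 35→(35−17)÷1=18=r, 26→(26−17)÷1=9=i, 21→(21−17)÷1=4=d, 22→(22−17)÷1=5=e.

pride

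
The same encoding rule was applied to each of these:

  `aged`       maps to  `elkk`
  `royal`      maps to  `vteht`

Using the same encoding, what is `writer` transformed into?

awoama

In aged: a→e is +4, g→l is +5, e→k is +6, d→k is +7 — the shift increases by 1 each position. Each letter shifts forward by (position + 4), i.e. 4, 5, 6, … — the shift grows by one for each successive letter.
For writer: w+4=a, r+5=w, i+6=o, t+7=a, e+8=m, r+9=a.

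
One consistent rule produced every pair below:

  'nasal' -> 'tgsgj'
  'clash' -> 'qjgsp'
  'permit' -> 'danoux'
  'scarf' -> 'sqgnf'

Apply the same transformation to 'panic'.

n(13)→t(19) and a(0)→g(6) fit y≡5x+6 (mod 26); the inverse of 5 mod 26 is 21. Each letter's alphabet position (a=0..z=25) is mapped through 5·x+6 mod 26 — an affine cipher.
For panic: p(15)→5·15+6≡3=d; a(0)→5·0+6≡6=g; n(13)→5·13+6≡19=t; i(8)→5·8+6≡20=u; c(2)→5·2+6≡16=q (all mod 26).

dgtuq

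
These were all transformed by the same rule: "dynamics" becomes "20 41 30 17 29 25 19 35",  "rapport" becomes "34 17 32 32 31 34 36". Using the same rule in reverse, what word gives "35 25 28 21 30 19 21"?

The number is (letter's place in the alphabet, a=1) + 16.
Reversing it on 35 25 28 21 30 19 21: 35→(35−16)÷1=19=s, 25→(25−16)÷1=9=i, 28→(28−16)÷1=12=l, 21→(21−16)÷1=5=e, 30→(30−16)÷1=14=n, 19→(19−16)÷1=3=c, 21→(21−16)÷1=5=e.

silence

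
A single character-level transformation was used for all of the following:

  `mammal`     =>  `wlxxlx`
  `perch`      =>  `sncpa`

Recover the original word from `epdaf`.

upset

The output letters match the input read backwards, each shifted +11: mammal reversed is lammam. The word is reversed, then every letter is shifted forward by 11.
Undoing it on epdaf: shift back: e−11=t, p−11=e, d−11=s, a−11=p, f−11=u → tespu; then reverse → upset.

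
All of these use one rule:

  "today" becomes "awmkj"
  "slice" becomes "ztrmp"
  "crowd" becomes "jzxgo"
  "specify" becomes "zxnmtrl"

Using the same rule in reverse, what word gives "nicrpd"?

gather

In today: t→a is +7, o→w is +8, d→m is +9, a→k is +10 — the shift increases by 1 each position. Each letter shifts forward by (position + 7), i.e. 7, 8, 9, … — the shift grows by one for each successive letter.
Decoding nicrpd: n−7=g, i−8=a, c−9=t, r−10=h, p−11=e, d−12=r.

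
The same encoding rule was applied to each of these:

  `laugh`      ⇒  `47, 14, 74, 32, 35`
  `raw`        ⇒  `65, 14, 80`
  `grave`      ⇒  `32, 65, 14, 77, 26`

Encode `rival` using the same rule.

65, 38, 77, 14, 47

l(#12)→47 and a(#1)→14: differences scale by 3, so n = 3·pos + 11. Each letter becomes 3×(its alphabet position, a=1..z=26) + 11.
On rival: r=18→65, i=9→38, v=22→77, a=1→14, l=12→47.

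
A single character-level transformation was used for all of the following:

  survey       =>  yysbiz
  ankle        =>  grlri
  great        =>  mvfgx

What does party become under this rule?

It's a Vigenère-style cipher with numeric key [6,4,1]: position i shifts by key[i mod 3].
For party: p+6=v, a+4=e, r+1=s, t+6=z, y+4=c.

veszc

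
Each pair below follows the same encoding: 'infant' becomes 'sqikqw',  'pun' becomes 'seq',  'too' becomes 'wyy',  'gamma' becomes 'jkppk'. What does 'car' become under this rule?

The rule splits by letter class: vowels +10, consonants +3.
For car: c(cons)+3=f, a(vowel)+10=k, r(cons)+3=u.

fku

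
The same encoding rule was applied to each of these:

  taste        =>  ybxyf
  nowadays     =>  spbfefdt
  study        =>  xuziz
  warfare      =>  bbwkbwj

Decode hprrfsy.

comment

Shifts by position in taste: pos 0: t→y (+5), pos 1: a→b (+1), pos 2: s→x (+5), pos 3: t→y (+5), pos 4: e→f (+1) — repeating every 3. The shifts repeat in a cycle of length 3: positions 0,1,… shift by +5, +1, +5, then the pattern repeats.
Decoding hprrfsy: h−5=c, p−1=o, r−5=m, r−5=m, f−1=e, s−5=n, y−5=t.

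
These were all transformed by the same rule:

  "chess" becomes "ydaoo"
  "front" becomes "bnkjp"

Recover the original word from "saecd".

Each letter is shifted forward by 22 in the alphabet (a Caesar shift of +22).
Decoding saecd: s−22=w, a−22=e, e−22=i, c−22=g, d−22=h.

weigh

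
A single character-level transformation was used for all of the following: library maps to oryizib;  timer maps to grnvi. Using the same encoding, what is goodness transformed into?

Letters are reflected about the middle of the alphabet (position → 25−position): Atbash.
For goodness: g↔t, o↔l, o↔l, d↔w, n↔m, e↔v, s↔h, s↔h.

tllwmvhh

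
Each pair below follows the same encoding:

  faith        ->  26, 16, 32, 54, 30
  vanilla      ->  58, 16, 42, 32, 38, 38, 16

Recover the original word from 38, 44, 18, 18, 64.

f(#6)→26 and a(#1)→16: differences scale by 2, so n = 2·pos + 14. Each letter becomes 2×(its alphabet position, a=1..z=26) + 14.
Decoding 38, 44, 18, 18, 64: 38→(38−14)÷2=12=l, 44→(44−14)÷2=15=o, 18→(18−14)÷2=2=b, 18→(18−14)÷2=2=b, 64→(64−14)÷2=25=y.

lobby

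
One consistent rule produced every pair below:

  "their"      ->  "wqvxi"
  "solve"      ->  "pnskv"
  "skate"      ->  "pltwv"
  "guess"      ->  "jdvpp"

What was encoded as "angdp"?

t(19)→w(22) and h(7)→q(16) fit y≡7x+19 (mod 26); the inverse of 7 mod 26 is 15. Each letter's alphabet position (a=0..z=25) is mapped through 7·x+19 mod 26 — an affine cipher.
Decoding angdp: a(0)→15·(0−19)≡1=b; n(13)→15·(13−19)≡14=o; g(6)→15·(6−19)≡13=n; d(3)→15·(3−19)≡20=u; p(15)→15·(15−19)≡18=s (all mod 26).

bonus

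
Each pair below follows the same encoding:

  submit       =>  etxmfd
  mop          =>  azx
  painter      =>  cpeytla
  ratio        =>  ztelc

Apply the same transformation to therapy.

jalcpse

Two steps: reverse the string, then apply a Caesar shift of +11.
On therapy: reverse → ypareht; then shift: y+11=j, p+11=a, a+11=l, r+11=c, e+11=p, h+11=s, t+11=e.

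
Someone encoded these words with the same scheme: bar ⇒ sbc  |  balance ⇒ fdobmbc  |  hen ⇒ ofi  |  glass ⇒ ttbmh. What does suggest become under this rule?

The output letters match the input read backwards, each shifted +1: bar reversed is rab. Read the word backwards and shift each letter +1.
For suggest: reverse → tseggus; then shift: t+1=u, s+1=t, e+1=f, g+1=h, g+1=h, u+1=v, s+1=t.

utfhhvt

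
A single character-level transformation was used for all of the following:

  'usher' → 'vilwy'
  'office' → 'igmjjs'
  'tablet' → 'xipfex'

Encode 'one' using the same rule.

irs

The output letters match the input read backwards, each shifted +4: usher reversed is rehsu. The word is reversed, then every letter is shifted forward by 4.
For one: reverse → eno; then shift: e+4=i, n+4=r, o+4=s.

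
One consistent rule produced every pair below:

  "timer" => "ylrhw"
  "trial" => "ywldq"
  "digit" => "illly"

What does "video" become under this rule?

The shift depends on letter class: consonant t→y is +5, but vowel i→l is +3. The rule splits by letter class: vowels +3, consonants +5.
Applying it to video: v(cons)+5=a, i(vowel)+3=l, d(cons)+5=i, e(vowel)+3=h, o(vowel)+3=r.

alihr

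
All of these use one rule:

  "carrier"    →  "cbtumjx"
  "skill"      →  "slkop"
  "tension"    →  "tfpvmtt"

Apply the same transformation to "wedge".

wffji

In carrier: c→c is +0, a→b is +1, r→t is +2, r→u is +3 — the shift increases by 1 each position. Each letter shifts forward by its position index (0, 1, 2, …) — the shift grows by one for each successive letter.
For wedge: w+0=w, e+1=f, d+2=f, g+3=j, e+4=i.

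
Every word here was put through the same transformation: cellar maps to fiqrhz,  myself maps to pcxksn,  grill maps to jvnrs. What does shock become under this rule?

In cellar: c→f is +3, e→i is +4, l→q is +5, l→r is +6 — the shift increases by 1 each position. Letter i (0-indexed) is shifted by i+3, so successive shifts are 3, 4, 5, ….
Applying it to shock: s+3=v, h+4=l, o+5=t, c+6=i, k+7=r.

vltir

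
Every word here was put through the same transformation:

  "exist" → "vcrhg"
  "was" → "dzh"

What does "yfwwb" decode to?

This is the alphabet-reversal cipher (Atbash): a becomes z, b becomes y, etc.
Reversing it on yfwwb: y↔b, f↔u, w↔d, w↔d, b↔y.

buddy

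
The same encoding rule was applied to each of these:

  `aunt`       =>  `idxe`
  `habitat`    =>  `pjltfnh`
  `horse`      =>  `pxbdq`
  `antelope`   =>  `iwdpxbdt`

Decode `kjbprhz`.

In aunt: a→i is +8, u→d is +9, n→x is +10, t→e is +11 — the shift increases by 1 each position. The shift increases by 1 at each position, starting from +8: 8, 9, 10, ….
Reversing it on kjbprhz: k−8=c, j−9=a, b−10=r, p−11=e, r−12=f, h−13=u, z−14=l.

careful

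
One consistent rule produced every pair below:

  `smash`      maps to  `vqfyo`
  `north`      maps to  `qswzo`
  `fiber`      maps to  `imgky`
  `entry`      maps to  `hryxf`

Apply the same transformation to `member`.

pirhlz

In smash: s→v is +3, m→q is +4, a→f is +5, s→y is +6 — the shift increases by 1 each position. Each letter shifts forward by (position + 3), i.e. 3, 4, 5, … — the shift grows by one for each successive letter.
Applying it to member: m+3=p, e+4=i, m+5=r, b+6=h, e+7=l, r+8=z.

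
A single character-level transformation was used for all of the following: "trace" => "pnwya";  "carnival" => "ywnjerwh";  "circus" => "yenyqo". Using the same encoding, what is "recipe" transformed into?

nayela

Compare letters: t→p is +22, r→n is +22, a→w is +22 — a constant shift. This is a Caesar cipher with shift 22.
On recipe: r+22=n, e+22=a, c+22=y, i+22=e, p+22=l, e+22=a.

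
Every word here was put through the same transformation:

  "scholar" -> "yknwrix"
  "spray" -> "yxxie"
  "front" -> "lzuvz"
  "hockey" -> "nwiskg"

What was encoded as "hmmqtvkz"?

beginner

Shifts by position in scholar: pos 0: s→y (+6), pos 1: c→k (+8), pos 2: h→n (+6), pos 3: o→w (+8) — repeating every 2. The shifts repeat in a cycle of length 2: positions 0,1,… shift by +6, +8, then the pattern repeats.
Decoding hmmqtvkz: h−6=b, m−8=e, m−6=g, q−8=i, t−6=n, v−8=n, k−6=e, z−8=r.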